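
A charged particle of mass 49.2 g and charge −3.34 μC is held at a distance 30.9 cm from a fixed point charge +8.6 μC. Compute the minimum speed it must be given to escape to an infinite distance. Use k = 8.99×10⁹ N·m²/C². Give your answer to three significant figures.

To just escape, total mechanical energy must reach zero at infinity: ½mv²_min + U = 0, so ½mv²_min = −U = |kQq|/r.
|U| = |kQq|/r = (8.99×10⁹ N·m²/C²)(8.60×10⁻⁶)(3.34×10⁻⁶)/(0.309) = 0.836 J.
v_min = √(2|U|/m) = √(2·0.836/0.0492) = 5.83 m/s.

5.83 m/s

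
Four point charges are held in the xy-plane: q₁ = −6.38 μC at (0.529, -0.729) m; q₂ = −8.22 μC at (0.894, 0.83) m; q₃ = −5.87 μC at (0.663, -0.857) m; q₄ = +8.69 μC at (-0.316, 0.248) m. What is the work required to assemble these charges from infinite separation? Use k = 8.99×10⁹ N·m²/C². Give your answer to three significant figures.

The assembly work is the sum of pairwise potential energies, U = Σ_{i<j} kqᵢqⱼ/rᵢⱼ.
Pair separations: r₁₂ = 1.60 m, r₁₃ = 0.185 m, r₁₄ = 1.29 m, r₂₃ = 1.70 m, r₂₄ = 1.34 m, r₃₄ = 1.48 m.
Summing all 6 pair terms gives U = 1.19 J.

1.19 J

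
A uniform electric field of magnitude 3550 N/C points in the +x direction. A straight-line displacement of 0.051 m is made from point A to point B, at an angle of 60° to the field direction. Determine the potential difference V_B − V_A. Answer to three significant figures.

-90.5 V

Only the component of displacement along E changes the potential: ΔV = −E·d·cosθ.
ΔV = −(3550 V/m)(0.0510 m)cos60° = -90.5 V.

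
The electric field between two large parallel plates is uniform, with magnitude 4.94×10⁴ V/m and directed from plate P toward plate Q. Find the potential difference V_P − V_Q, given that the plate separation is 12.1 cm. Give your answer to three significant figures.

In a uniform field, potential decreases in the direction of E: ΔV = −E·d for a displacement d parallel to E.
Going from Q to P is a displacement of 12.1 cm opposite to the field, so V_P − V_Q = +Ed = 5980 V.

5980 V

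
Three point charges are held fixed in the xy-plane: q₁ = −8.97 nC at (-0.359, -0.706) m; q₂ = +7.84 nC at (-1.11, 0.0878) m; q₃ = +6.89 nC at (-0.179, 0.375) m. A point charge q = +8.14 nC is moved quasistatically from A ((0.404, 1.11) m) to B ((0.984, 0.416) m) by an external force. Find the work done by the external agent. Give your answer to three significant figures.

For quasistatic motion the external work equals the change in potential energy: W_ext = qΔV = q(V_B − V_A).
At A: distances to the source charges are 1.97 m, 1.83 m, 0.938 m; V_A = Σ kqᵢ/rᵢ = 63.7 V.
At B: distances to the source charges are 1.75 m, 2.12 m, 1.16 m; V_B = Σ kqᵢ/rᵢ = 40.4 V.
ΔV = V_B − V_A = -23.3 V.
W_ext = qΔV = (8.14×10⁻⁹ C)(-23.3 V) = -1.89×10⁻⁷ J.

-1.89×10⁻⁷ J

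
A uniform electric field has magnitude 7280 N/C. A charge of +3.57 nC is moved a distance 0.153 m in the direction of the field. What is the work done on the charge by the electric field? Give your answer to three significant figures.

3.98×10⁻⁶ J

The potential change for a displacement 0.153 m in the direction of the field is ΔV = −Ed = -1110 V.
W_field = −qΔV = 3.98×10⁻⁶ J.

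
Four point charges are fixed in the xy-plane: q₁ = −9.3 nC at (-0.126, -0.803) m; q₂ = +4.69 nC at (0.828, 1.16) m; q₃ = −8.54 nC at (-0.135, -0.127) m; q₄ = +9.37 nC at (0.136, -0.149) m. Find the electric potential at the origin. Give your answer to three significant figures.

Electric potential is a scalar, so the contributions from each charge add algebraically: V = Σ kqᵢ/rᵢ.
Distances from the field point to each charge: r₁ = 0.813 m, r₂ = 1.43 m, r₃ = 0.185 m, r₄ = 0.202 m.
V = k[(-9.30×10⁻⁹)/(0.813) + (4.69×10⁻⁹)/(1.43) + (-8.54×10⁻⁹)/(0.185) + (9.37×10⁻⁹)/(0.202)] = -69.9 V.

-69.9 V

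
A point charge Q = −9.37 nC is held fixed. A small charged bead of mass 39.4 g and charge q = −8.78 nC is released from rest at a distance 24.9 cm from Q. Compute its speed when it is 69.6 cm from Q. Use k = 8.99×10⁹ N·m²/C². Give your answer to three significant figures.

9.84×10⁻³ m/s

Only the electrostatic force acts, so mechanical energy is conserved: ½mv² = U₁ − U₂ = kQq(1/r₁ − 1/r₂).
U₁ − U₂ = (8.99×10⁹ N·m²/C²)(-9.37×10⁻⁹ C)(-8.78×10⁻⁹ C)(1/0.249 − 1/0.696) = 1.91×10⁻⁶ J.
v = √(2·1.91×10⁻⁶/0.0394) = 9.84×10⁻³ m/s.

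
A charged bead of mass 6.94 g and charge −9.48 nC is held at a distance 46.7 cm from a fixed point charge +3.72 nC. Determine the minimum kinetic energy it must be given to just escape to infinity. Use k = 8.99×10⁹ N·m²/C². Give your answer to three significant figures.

6.79×10⁻⁷ J

To just escape, total mechanical energy must reach zero at infinity: ½mv²_min + U = 0, so ½mv²_min = −U = |kQq|/r.
|U| = |kQq|/r = (8.99×10⁹ N·m²/C²)(3.72×10⁻⁹)(9.48×10⁻⁹)/(0.467) = 6.79×10⁻⁷ J.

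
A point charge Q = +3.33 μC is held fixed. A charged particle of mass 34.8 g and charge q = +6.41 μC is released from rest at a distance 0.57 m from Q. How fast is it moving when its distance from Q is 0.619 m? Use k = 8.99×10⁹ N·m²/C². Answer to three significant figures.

1.24 m/s

Only the electrostatic force acts, so mechanical energy is conserved: ½mv² = U₁ − U₂ = kQq(1/r₁ − 1/r₂).
U₁ − U₂ = (8.99×10⁹ N·m²/C²)(3.33×10⁻⁶ C)(6.41×10⁻⁶ C)(1/0.570 − 1/0.619) = 0.0266 J.
v = √(2·0.0266/0.0348) = 1.24 m/s.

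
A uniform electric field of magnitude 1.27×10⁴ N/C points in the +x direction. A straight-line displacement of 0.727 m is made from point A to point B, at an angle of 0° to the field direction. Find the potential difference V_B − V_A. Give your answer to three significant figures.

-9230 V

Only the component of displacement along E changes the potential: ΔV = −E·d·cosθ.
ΔV = −(1.27×10⁴ V/m)(0.727 m)cos0° = -9230 V.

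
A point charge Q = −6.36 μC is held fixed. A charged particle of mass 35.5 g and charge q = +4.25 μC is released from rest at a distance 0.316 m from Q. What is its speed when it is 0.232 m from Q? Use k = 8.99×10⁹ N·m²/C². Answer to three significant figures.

Only the electrostatic force acts, so mechanical energy is conserved: ½mv² = U₁ − U₂ = kQq(1/r₁ − 1/r₂).
U₁ − U₂ = (8.99×10⁹ N·m²/C²)(-6.36×10⁻⁶ C)(4.25×10⁻⁶ C)(1/0.316 − 1/0.232) = 0.278 J.
v = √(2·0.278/0.0355) = 3.96 m/s.

3.96 m/s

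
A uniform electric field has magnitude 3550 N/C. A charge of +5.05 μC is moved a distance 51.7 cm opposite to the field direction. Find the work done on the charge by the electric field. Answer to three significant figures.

-9.27×10⁻³ J

The potential change for a displacement 51.7 cm opposite to the field direction is ΔV = +Ed = 1840 V.
W_field = −qΔV = -9.27×10⁻³ J.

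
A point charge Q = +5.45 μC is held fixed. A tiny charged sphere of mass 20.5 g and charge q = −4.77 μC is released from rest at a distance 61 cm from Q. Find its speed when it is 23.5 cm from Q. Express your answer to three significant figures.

7.72 m/s

Only the electrostatic force acts, so mechanical energy is conserved: ½mv² = U₁ − U₂ = kQq(1/r₁ − 1/r₂).
U₁ − U₂ = (8.99×10⁹ N·m²/C²)(5.45×10⁻⁶ C)(-4.77×10⁻⁶ C)(1/0.610 − 1/0.235) = 0.611 J.
v = √(2·0.611/0.0205) = 7.72 m/s.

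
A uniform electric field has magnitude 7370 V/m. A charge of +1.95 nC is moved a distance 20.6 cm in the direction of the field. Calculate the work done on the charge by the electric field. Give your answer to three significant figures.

The potential change for a displacement 20.6 cm in the direction of the field is ΔV = −Ed = -1520 V.
W_field = −qΔV = 2.96×10⁻⁶ J.

2.96×10⁻⁶ J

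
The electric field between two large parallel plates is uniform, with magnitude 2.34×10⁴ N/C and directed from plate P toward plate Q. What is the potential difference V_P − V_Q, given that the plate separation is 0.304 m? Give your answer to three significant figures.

In a uniform field, potential decreases in the direction of E: ΔV = −E·d for a displacement d parallel to E.
Going from Q to P is a displacement of 0.304 m opposite to the field, so V_P − V_Q = +Ed = 7110 V.

7110 V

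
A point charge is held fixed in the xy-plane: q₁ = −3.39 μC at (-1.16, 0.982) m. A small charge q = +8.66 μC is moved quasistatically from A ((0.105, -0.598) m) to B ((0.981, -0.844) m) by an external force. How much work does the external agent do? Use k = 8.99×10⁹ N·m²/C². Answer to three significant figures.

For quasistatic motion the external work equals the change in potential energy: W_ext = qΔV = q(V_B − V_A).
At A: distance to the source charge is 2.02 m; V_A = kq₁/r = -1.51×10⁴ V.
At B: distance to the source charge is 2.81 m; V_B = kq₁/r = -1.08×10⁴ V.
ΔV = V_B − V_A = 4230 V.
W_ext = qΔV = (8.66×10⁻⁶ C)(4230 V) = 0.0366 J.

0.0366 J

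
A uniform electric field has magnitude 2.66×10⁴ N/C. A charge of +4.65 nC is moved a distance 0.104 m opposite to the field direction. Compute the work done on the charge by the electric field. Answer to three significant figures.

-1.29×10⁻⁵ J

The potential change for a displacement 0.104 m opposite to the field direction is ΔV = +Ed = 2770 V.
W_field = −qΔV = -1.29×10⁻⁵ J.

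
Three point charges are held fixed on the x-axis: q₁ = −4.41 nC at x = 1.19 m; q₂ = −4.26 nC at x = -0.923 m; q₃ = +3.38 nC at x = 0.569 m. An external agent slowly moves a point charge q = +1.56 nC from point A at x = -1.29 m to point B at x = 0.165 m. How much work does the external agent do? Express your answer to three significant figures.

For quasistatic motion the external work equals the change in potential energy: W_ext = qΔV = q(V_B − V_A).
At A: distances to the source charges are 2.48 m, 0.367 m, 1.86 m; V_A = Σ kqᵢ/rᵢ = -104 V.
At B: distances to the source charges are 1.02 m, 1.09 m, 0.404 m; V_B = Σ kqᵢ/rᵢ = 1.33 V.
ΔV = V_B − V_A = 105 V.
W_ext = qΔV = (1.56×10⁻⁹ C)(105 V) = 1.64×10⁻⁷ J.

1.64×10⁻⁷ J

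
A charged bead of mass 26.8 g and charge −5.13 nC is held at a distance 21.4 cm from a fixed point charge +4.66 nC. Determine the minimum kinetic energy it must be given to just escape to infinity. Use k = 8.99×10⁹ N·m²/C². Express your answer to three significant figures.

To just escape, total mechanical energy must reach zero at infinity: ½mv²_min + U = 0, so ½mv²_min = −U = |kQq|/r.
|U| = |kQq|/r = (8.99×10⁹ N·m²/C²)(4.66×10⁻⁹)(5.13×10⁻⁹)/(0.214) = 1.00×10⁻⁶ J.

1.00×10⁻⁶ J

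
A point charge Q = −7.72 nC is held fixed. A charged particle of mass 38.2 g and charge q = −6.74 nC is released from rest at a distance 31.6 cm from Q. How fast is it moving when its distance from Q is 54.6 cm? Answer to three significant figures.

5.71×10⁻³ m/s

Only the electrostatic force acts, so mechanical energy is conserved: ½mv² = U₁ − U₂ = kQq(1/r₁ − 1/r₂).
U₁ − U₂ = (8.99×10⁹ N·m²/C²)(-7.72×10⁻⁹ C)(-6.74×10⁻⁹ C)(1/0.316 − 1/0.546) = 6.24×10⁻⁷ J.
v = √(2·6.24×10⁻⁷/0.0382) = 5.71×10⁻³ m/s.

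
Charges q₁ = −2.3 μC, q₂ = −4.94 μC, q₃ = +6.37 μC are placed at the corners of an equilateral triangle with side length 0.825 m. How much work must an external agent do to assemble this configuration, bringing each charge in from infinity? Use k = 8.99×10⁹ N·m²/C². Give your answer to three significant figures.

-0.379 J

The assembly work is the sum of pairwise potential energies, U = Σ_{i<j} kqᵢqⱼ/rᵢⱼ.
All three pair separations equal the side length, 0.825 m.
U = (0.124) + (-0.160) + (-0.343) = -0.379 J.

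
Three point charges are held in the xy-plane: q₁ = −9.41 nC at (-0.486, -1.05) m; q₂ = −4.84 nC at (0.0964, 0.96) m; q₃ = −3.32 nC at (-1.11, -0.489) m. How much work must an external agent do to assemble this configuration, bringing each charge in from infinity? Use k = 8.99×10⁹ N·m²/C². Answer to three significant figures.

The assembly work is the sum of pairwise potential energies, U = Σ_{i<j} kqᵢqⱼ/rᵢⱼ.
Pair separations: r₁₂ = 2.09 m, r₁₃ = 0.839 m, r₂₃ = 1.89 m.
U = (1.96×10⁻⁷) + (3.35×10⁻⁷) + (7.66×10⁻⁸) = 6.07×10⁻⁷ J.

6.07×10⁻⁷ J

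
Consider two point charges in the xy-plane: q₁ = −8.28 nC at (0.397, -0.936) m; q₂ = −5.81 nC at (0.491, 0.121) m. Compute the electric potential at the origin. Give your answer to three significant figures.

-177 V

The total potential is the scalar sum of each charge's contribution, V = Σ kqᵢ/rᵢ.
Distances from the field point to each charge: r₁ = 1.02 m, r₂ = 0.506 m.
V = k[(-8.28×10⁻⁹)/(1.02) + (-5.81×10⁻⁹)/(0.506)] = -177 V.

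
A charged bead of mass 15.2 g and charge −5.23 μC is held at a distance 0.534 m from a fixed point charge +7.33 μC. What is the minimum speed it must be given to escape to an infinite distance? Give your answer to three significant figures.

To just escape, total mechanical energy must reach zero at infinity: ½mv²_min + U = 0, so ½mv²_min = −U = |kQq|/r.
|U| = |kQq|/r = (8.99×10⁹ N·m²/C²)(7.33×10⁻⁶)(5.23×10⁻⁶)/(0.534) = 0.645 J.
v_min = √(2|U|/m) = √(2·0.645/0.0152) = 9.22 m/s.

9.22 m/s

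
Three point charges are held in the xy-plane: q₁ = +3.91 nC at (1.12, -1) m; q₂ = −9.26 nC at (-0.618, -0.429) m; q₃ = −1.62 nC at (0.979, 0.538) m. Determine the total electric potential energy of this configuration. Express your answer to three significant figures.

The assembly work is the sum of pairwise potential energies, U = Σ_{i<j} kqᵢqⱼ/rᵢⱼ.
Pair separations: r₁₂ = 1.83 m, r₁₃ = 1.54 m, r₂₃ = 1.87 m.
U = (-1.78×10⁻⁷) + (-3.69×10⁻⁸) + (7.22×10⁻⁸) = -1.43×10⁻⁷ J.

-1.43×10⁻⁷ J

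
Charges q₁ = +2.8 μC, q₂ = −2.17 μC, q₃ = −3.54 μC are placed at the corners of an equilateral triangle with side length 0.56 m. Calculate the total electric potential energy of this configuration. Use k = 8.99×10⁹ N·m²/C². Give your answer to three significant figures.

-0.133 J

The assembly work is the sum of pairwise potential energies, U = Σ_{i<j} kqᵢqⱼ/rᵢⱼ.
All three pair separations equal the side length, 0.560 m.
U = (-0.0975) + (-0.159) + (0.123) = -0.133 J.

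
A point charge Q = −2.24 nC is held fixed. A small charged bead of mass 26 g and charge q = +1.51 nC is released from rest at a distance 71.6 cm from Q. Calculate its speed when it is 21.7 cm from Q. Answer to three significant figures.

2.74×10⁻³ m/s

Only the electrostatic force acts, so mechanical energy is conserved: ½mv² = U₁ − U₂ = kQq(1/r₁ − 1/r₂).
U₁ − U₂ = (8.99×10⁹ N·m²/C²)(-2.24×10⁻⁹ C)(1.51×10⁻⁹ C)(1/0.716 − 1/0.217) = 9.77×10⁻⁸ J.
v = √(2·9.77×10⁻⁸/0.0260) = 2.74×10⁻³ m/s.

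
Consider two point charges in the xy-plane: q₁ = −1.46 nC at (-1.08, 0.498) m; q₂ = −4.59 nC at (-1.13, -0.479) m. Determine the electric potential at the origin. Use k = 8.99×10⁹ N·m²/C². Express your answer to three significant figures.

The total potential is the scalar sum of each charge's contribution, V = Σ kqᵢ/rᵢ.
Distances from the field point to each charge: r₁ = 1.19 m, r₂ = 1.23 m.
V = k[(-1.46×10⁻⁹)/(1.19) + (-4.59×10⁻⁹)/(1.23)] = -44.7 V.

-44.7 V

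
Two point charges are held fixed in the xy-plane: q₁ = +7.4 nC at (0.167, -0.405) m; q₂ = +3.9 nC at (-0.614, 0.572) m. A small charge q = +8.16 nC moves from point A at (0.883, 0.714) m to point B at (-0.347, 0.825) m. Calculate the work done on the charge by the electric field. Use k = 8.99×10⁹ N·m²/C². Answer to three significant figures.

The work done by the electric force is W_field = −ΔU = −q(V_B − V_A) = q(V_A − V_B).
At A: distances to the source charges are 1.33 m, 1.50 m; V_A = Σ kqᵢ/rᵢ = 73.4 V.
At B: distances to the source charges are 1.33 m, 0.368 m; V_B = Σ kqᵢ/rᵢ = 145 V.
ΔV = V_B − V_A = 71.8 V.
W_field = −qΔV = −(8.16×10⁻⁹ C)(71.8 V) = -5.86×10⁻⁷ J.

-5.86×10⁻⁷ J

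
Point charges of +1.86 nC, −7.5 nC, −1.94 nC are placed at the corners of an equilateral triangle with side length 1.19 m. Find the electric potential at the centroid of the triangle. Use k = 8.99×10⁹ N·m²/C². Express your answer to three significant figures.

Electric potential is a scalar, so the contributions from each charge add algebraically: V = Σ kqᵢ/rᵢ.
The distance from each vertex to the centroid is a/√3 = 0.687 m.
V = k[(1.86×10⁻⁹)/(0.687) + (-7.50×10⁻⁹)/(0.687) + (-1.94×10⁻⁹)/(0.687)] = -99.2 V.

-99.2 V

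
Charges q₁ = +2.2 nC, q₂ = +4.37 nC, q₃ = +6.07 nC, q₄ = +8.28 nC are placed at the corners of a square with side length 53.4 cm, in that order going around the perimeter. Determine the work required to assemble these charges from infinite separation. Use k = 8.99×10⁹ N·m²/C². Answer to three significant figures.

2.35×10⁻⁶ J

The assembly work is the sum of pairwise potential energies, U = Σ_{i<j} kqᵢqⱼ/rᵢⱼ.
The four side pairs have separation 0.534 m and the two diagonal pairs 0.755 m.
Summing all 6 pair terms gives U = 2.35×10⁻⁶ J.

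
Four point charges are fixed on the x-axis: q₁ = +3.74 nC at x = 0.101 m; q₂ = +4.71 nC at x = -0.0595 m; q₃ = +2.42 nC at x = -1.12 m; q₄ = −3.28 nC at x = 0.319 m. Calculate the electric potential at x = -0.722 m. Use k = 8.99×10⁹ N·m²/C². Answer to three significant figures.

131 V

The total potential is the scalar sum of each charge's contribution, V = Σ kqᵢ/rᵢ.
Distances from the field point to each charge: r₁ = 0.823 m, r₂ = 0.662 m, r₃ = 0.398 m, r₄ = 1.04 m.
V = k[(3.74×10⁻⁹)/(0.823) + (4.71×10⁻⁹)/(0.662) + (2.42×10⁻⁹)/(0.398) + (-3.28×10⁻⁹)/(1.04)] = 131 V.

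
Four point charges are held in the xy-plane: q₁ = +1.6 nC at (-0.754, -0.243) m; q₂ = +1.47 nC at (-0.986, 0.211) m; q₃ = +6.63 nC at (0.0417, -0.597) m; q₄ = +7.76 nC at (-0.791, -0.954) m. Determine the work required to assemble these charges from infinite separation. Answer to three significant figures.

The work to assemble the configuration equals its total potential energy, U = Σ kqᵢqⱼ/rᵢⱼ over all pairs.
Pair separations: r₁₂ = 0.510 m, r₁₃ = 0.871 m, r₁₄ = 0.712 m, r₂₃ = 1.31 m, r₂₄ = 1.18 m, r₃₄ = 0.906 m.
Summing all 6 pair terms gives U = 9.72×10⁻⁷ J.

9.72×10⁻⁷ J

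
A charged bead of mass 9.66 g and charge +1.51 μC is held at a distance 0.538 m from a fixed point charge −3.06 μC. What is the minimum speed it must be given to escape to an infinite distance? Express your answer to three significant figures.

4.00 m/s

To just escape, total mechanical energy must reach zero at infinity: ½mv²_min + U = 0, so ½mv²_min = −U = |kQq|/r.
|U| = |kQq|/r = (8.99×10⁹ N·m²/C²)(3.06×10⁻⁶)(1.51×10⁻⁶)/(0.538) = 0.0772 J.
v_min = √(2|U|/m) = √(2·0.0772/9.66×10⁻³) = 4.00 m/s.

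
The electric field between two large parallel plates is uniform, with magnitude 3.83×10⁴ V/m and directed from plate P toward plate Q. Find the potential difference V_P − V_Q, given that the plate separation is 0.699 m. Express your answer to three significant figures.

2.68×10⁴ V

In a uniform field, potential decreases in the direction of E: ΔV = −E·d for a displacement d parallel to E.
Going from Q to P is a displacement of 0.699 m opposite to the field, so V_P − V_Q = +Ed = 2.68×10⁴ V.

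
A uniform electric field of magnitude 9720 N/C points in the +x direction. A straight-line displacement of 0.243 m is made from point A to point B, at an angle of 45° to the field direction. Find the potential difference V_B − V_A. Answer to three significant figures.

-1670 V

Only the component of displacement along E changes the potential: ΔV = −E·d·cosθ.
ΔV = −(9720 V/m)(0.243 m)cos45° = -1670 V.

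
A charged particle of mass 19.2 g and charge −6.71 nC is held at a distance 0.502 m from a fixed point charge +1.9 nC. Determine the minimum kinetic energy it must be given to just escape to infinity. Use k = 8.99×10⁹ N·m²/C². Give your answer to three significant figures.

2.28×10⁻⁷ J

To just escape, total mechanical energy must reach zero at infinity: ½mv²_min + U = 0, so ½mv²_min = −U = |kQq|/r.
|U| = |kQq|/r = (8.99×10⁹ N·m²/C²)(1.90×10⁻⁹)(6.71×10⁻⁹)/(0.502) = 2.28×10⁻⁷ J.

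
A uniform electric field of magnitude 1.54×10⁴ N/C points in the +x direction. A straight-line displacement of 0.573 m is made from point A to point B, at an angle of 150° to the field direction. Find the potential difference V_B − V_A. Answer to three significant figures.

Only the component of displacement along E changes the potential: ΔV = −E·d·cosθ.
ΔV = −(1.54×10⁴ V/m)(0.573 m)cos150° = 7640 V.

7640 V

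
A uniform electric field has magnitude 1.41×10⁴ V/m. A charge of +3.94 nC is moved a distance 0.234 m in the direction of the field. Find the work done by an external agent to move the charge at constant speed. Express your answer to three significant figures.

-1.30×10⁻⁵ J

The potential change for a displacement 0.234 m in the direction of the field is ΔV = −Ed = -3300 V.
W_ext = qΔV = -1.30×10⁻⁵ J.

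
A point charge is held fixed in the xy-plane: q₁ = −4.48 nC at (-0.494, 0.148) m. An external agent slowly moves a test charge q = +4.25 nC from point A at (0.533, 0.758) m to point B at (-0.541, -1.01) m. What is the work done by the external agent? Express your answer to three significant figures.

For quasistatic motion the external work equals the change in potential energy: W_ext = qΔV = q(V_B − V_A).
At A: distance to the source charge is 1.19 m; V_A = kq₁/r = -33.7 V.
At B: distance to the source charge is 1.16 m; V_B = kq₁/r = -34.8 V.
ΔV = V_B − V_A = -1.03 V.
W_ext = qΔV = (4.25×10⁻⁹ C)(-1.03 V) = -4.40×10⁻⁹ J.

-4.40×10⁻⁹ J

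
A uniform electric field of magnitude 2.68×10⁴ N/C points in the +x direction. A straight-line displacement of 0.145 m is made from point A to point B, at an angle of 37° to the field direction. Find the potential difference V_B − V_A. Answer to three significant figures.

Only the component of displacement along E changes the potential: ΔV = −E·d·cosθ.
ΔV = −(2.68×10⁴ V/m)(0.145 m)cos37° = -3100 V.

-3100 V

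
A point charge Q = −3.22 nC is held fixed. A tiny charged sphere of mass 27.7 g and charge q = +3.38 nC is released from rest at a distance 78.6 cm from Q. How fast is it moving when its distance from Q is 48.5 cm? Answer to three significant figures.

Only the electrostatic force acts, so mechanical energy is conserved: ½mv² = U₁ − U₂ = kQq(1/r₁ − 1/r₂).
U₁ − U₂ = (8.99×10⁹ N·m²/C²)(-3.22×10⁻⁹ C)(3.38×10⁻⁹ C)(1/0.786 − 1/0.485) = 7.73×10⁻⁸ J.
v = √(2·7.73×10⁻⁸/0.0277) = 2.36×10⁻³ m/s.

2.36×10⁻³ m/s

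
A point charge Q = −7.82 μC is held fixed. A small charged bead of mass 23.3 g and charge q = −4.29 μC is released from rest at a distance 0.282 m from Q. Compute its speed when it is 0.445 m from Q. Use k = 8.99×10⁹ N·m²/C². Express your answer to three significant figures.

Only the electrostatic force acts, so mechanical energy is conserved: ½mv² = U₁ − U₂ = kQq(1/r₁ − 1/r₂).
U₁ − U₂ = (8.99×10⁹ N·m²/C²)(-7.82×10⁻⁶ C)(-4.29×10⁻⁶ C)(1/0.282 − 1/0.445) = 0.392 J.
v = √(2·0.392/0.0233) = 5.80 m/s.

5.80 m/s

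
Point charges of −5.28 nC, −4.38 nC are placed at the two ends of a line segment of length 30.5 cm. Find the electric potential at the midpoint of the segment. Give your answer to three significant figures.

-569 V

The total potential is the scalar sum of each charge's contribution, V = Σ kqᵢ/rᵢ.
Each charge is 0.152 m from the midpoint.
V = k[(-5.28×10⁻⁹)/(0.152) + (-4.38×10⁻⁹)/(0.152)] = -569 V.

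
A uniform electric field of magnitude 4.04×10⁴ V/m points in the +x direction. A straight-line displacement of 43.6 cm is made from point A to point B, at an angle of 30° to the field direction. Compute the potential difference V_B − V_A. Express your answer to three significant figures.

Only the component of displacement along E changes the potential: ΔV = −E·d·cosθ.
ΔV = −(4.04×10⁴ V/m)(0.436 m)cos30° = -1.53×10⁴ V.

-1.53×10⁴ V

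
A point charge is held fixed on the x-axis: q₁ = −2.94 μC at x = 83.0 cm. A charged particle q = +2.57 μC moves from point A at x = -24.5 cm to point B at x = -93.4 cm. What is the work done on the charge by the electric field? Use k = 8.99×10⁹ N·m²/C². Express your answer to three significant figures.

-0.0247 J

The work done by the electric force is W_field = −ΔU = −q(V_B − V_A) = q(V_A − V_B).
At A: distance to the source charge is 1.07 m; V_A = kq₁/r = -2.46×10⁴ V.
At B: distance to the source charge is 1.76 m; V_B = kq₁/r = -1.50×10⁴ V.
ΔV = V_B − V_A = 9600 V.
W_field = −qΔV = −(2.57×10⁻⁶ C)(9600 V) = -0.0247 J.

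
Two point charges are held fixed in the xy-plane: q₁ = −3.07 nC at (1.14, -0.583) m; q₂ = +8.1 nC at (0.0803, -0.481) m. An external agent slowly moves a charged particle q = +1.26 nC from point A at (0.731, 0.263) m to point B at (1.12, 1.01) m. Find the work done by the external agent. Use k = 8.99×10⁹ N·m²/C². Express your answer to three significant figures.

-2.72×10⁻⁸ J

For quasistatic motion the external work equals the change in potential energy: W_ext = qΔV = q(V_B − V_A).
At A: distances to the source charges are 0.940 m, 0.988 m; V_A = Σ kqᵢ/rᵢ = 44.3 V.
At B: distances to the source charges are 1.59 m, 1.82 m; V_B = Σ kqᵢ/rᵢ = 22.7 V.
ΔV = V_B − V_A = -21.6 V.
W_ext = qΔV = (1.26×10⁻⁹ C)(-21.6 V) = -2.72×10⁻⁸ J.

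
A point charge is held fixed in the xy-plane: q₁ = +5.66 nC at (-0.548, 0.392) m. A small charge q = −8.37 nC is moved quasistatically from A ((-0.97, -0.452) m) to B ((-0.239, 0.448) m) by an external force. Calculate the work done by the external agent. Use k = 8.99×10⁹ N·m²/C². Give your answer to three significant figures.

-9.05×10⁻⁷ J

For quasistatic motion the external work equals the change in potential energy: W_ext = qΔV = q(V_B − V_A).
At A: distance to the source charge is 0.944 m; V_A = kq₁/r = 53.9 V.
At B: distance to the source charge is 0.314 m; V_B = kq₁/r = 162 V.
ΔV = V_B − V_A = 108 V.
W_ext = qΔV = (-8.37×10⁻⁹ C)(108 V) = -9.05×10⁻⁷ J.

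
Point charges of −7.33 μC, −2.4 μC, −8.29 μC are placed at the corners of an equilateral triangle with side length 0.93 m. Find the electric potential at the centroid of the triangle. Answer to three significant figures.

-3.02×10⁵ V

Electric potential is a scalar, so the contributions from each charge add algebraically: V = Σ kqᵢ/rᵢ.
The distance from each vertex to the centroid is a/√3 = 0.537 m.
V = k[(-7.33×10⁻⁶)/(0.537) + (-2.40×10⁻⁶)/(0.537) + (-8.29×10⁻⁶)/(0.537)] = -3.02×10⁵ V.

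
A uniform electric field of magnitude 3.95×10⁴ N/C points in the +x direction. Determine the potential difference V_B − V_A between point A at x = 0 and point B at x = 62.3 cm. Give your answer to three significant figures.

In a uniform field, potential decreases in the direction of E: V_B − V_A = −E·Δx.
V_B − V_A = −(3.95×10⁴ V/m)(0.623 m) = -2.46×10⁴ V.

-2.46×10⁴ V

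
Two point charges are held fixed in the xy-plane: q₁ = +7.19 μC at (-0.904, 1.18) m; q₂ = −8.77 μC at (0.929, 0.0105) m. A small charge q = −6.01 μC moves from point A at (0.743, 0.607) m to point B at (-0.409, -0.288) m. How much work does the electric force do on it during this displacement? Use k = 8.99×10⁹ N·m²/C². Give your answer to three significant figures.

0.441 J

The work done by the electric force is W_field = −ΔU = −q(V_B − V_A) = q(V_A − V_B).
At A: distances to the source charges are 1.74 m, 0.625 m; V_A = Σ kqᵢ/rᵢ = -8.91×10⁴ V.
At B: distances to the source charges are 1.55 m, 1.37 m; V_B = Σ kqᵢ/rᵢ = -1.58×10⁴ V.
ΔV = V_B − V_A = 7.33×10⁴ V.
W_field = −qΔV = −(-6.01×10⁻⁶ C)(7.33×10⁴ V) = 0.441 J.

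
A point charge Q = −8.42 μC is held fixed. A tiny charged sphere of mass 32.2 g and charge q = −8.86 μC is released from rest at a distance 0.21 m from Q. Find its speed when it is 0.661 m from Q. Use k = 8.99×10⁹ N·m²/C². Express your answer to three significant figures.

11.6 m/s

Only the electrostatic force acts, so mechanical energy is conserved: ½mv² = U₁ − U₂ = kQq(1/r₁ − 1/r₂).
U₁ − U₂ = (8.99×10⁹ N·m²/C²)(-8.42×10⁻⁶ C)(-8.86×10⁻⁶ C)(1/0.210 − 1/0.661) = 2.18 J.
v = √(2·2.18/0.0322) = 11.6 m/s.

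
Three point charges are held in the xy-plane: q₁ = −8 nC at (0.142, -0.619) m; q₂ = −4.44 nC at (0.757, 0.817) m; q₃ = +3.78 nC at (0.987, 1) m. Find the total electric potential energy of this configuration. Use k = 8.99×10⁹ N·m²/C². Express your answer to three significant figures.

-4.58×10⁻⁷ J

The work to assemble the configuration equals its total potential energy, U = Σ kqᵢqⱼ/rᵢⱼ over all pairs.
Pair separations: r₁₂ = 1.56 m, r₁₃ = 1.83 m, r₂₃ = 0.294 m.
U = (2.04×10⁻⁷) + (-1.49×10⁻⁷) + (-5.13×10⁻⁷) = -4.58×10⁻⁷ J.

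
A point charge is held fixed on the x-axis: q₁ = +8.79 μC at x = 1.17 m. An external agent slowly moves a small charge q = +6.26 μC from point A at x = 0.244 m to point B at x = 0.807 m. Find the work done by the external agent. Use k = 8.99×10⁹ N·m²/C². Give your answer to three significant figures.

0.829 J

For quasistatic motion the external work equals the change in potential energy: W_ext = qΔV = q(V_B − V_A).
At A: distance to the source charge is 0.926 m; V_A = kq₁/r = 8.53×10⁴ V.
At B: distance to the source charge is 0.363 m; V_B = kq₁/r = 2.18×10⁵ V.
ΔV = V_B − V_A = 1.32×10⁵ V.
W_ext = qΔV = (6.26×10⁻⁶ C)(1.32×10⁵ V) = 0.829 J.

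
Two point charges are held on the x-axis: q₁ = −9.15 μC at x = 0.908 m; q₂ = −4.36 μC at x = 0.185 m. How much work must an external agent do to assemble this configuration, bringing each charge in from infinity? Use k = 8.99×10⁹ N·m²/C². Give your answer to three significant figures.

0.496 J

The assembly work is the sum of pairwise potential energies, U = Σ_{i<j} kqᵢqⱼ/rᵢⱼ.
Pair separations: r₁₂ = 0.723 m.
U = (0.496) = 0.496 J.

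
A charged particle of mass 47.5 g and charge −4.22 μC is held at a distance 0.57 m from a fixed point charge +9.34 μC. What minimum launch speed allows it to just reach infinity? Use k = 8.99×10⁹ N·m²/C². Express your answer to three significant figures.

To just escape, total mechanical energy must reach zero at infinity: ½mv²_min + U = 0, so ½mv²_min = −U = |kQq|/r.
|U| = |kQq|/r = (8.99×10⁹ N·m²/C²)(9.34×10⁻⁶)(4.22×10⁻⁶)/(0.570) = 0.622 J.
v_min = √(2|U|/m) = √(2·0.622/0.0475) = 5.12 m/s.

5.12 m/s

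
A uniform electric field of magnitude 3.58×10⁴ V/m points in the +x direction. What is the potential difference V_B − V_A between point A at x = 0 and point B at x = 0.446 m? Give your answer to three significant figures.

-1.60×10⁴ V

In a uniform field, potential decreases in the direction of E: V_B − V_A = −E·Δx.
V_B − V_A = −(3.58×10⁴ V/m)(0.446 m) = -1.60×10⁴ V.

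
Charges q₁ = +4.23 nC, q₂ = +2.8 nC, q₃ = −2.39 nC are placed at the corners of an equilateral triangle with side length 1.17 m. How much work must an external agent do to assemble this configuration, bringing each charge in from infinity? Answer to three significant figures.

The assembly work is the sum of pairwise potential energies, U = Σ_{i<j} kqᵢqⱼ/rᵢⱼ.
All three pair separations equal the side length, 1.17 m.
U = (9.10×10⁻⁸) + (-7.77×10⁻⁸) + (-5.14×10⁻⁸) = -3.81×10⁻⁸ J.

-3.81×10⁻⁸ J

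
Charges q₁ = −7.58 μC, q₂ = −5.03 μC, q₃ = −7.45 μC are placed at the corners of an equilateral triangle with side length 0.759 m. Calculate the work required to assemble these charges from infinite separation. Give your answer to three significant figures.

1.56 J

The work to assemble the configuration equals its total potential energy, U = Σ kqᵢqⱼ/rᵢⱼ over all pairs.
All three pair separations equal the side length, 0.759 m.
U = (0.452) + (0.669) + (0.444) = 1.56 J.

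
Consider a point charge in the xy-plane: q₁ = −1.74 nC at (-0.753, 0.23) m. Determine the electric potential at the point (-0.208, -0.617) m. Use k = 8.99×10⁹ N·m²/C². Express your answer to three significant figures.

Electric potential is a scalar, so the contributions from each charge add algebraically: V = Σ kqᵢ/rᵢ.
Distances from the field point to each charge: r₁ = 1.01 m.
V = k[(-1.74×10⁻⁹)/(1.01)] = -15.5 V.

-15.5 V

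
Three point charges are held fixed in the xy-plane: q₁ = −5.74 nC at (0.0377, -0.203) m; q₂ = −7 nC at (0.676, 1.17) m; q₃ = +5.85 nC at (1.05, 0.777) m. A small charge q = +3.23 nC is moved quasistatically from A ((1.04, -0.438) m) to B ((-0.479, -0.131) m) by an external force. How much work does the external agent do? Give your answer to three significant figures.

For quasistatic motion the external work equals the change in potential energy: W_ext = qΔV = q(V_B − V_A).
At A: distances to the source charges are 1.03 m, 1.65 m, 1.22 m; V_A = Σ kqᵢ/rᵢ = -45.0 V.
At B: distances to the source charges are 0.522 m, 1.74 m, 1.78 m; V_B = Σ kqᵢ/rᵢ = -106 V.
ΔV = V_B − V_A = -60.5 V.
W_ext = qΔV = (3.23×10⁻⁹ C)(-60.5 V) = -1.95×10⁻⁷ J.

-1.95×10⁻⁷ J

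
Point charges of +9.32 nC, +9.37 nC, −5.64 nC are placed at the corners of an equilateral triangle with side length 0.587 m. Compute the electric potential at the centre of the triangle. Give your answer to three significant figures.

Electric potential is a scalar, so the contributions from each charge add algebraically: V = Σ kqᵢ/rᵢ.
The distance from each vertex to the centroid is a/√3 = 0.339 m.
V = k[(9.32×10⁻⁹)/(0.339) + (9.37×10⁻⁹)/(0.339) + (-5.64×10⁻⁹)/(0.339)] = 346 V.

346 V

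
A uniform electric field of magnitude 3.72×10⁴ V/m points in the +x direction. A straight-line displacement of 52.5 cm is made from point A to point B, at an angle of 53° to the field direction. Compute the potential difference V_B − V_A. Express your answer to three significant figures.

-1.18×10⁴ V

Only the component of displacement along E changes the potential: ΔV = −E·d·cosθ.
ΔV = −(3.72×10⁴ V/m)(0.525 m)cos53° = -1.18×10⁴ V.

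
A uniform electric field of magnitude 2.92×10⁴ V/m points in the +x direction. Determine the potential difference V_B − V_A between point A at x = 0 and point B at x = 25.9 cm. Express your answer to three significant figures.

In a uniform field, potential decreases in the direction of E: V_B − V_A = −E·Δx.
V_B − V_A = −(2.92×10⁴ V/m)(0.259 m) = -7560 V.

-7560 V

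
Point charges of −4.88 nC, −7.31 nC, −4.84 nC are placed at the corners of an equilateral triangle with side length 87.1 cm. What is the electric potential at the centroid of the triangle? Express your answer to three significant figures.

The total potential is the scalar sum of each charge's contribution, V = Σ kqᵢ/rᵢ.
The distance from each vertex to the centroid is a/√3 = 0.503 m.
V = k[(-4.88×10⁻⁹)/(0.503) + (-7.31×10⁻⁹)/(0.503) + (-4.84×10⁻⁹)/(0.503)] = -304 V.

-304 V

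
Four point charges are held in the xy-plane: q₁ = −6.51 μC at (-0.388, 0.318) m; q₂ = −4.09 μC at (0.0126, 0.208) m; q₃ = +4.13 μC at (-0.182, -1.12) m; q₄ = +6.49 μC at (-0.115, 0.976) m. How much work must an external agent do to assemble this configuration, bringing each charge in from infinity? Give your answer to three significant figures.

The assembly work is the sum of pairwise potential energies, U = Σ_{i<j} kqᵢqⱼ/rᵢⱼ.
Pair separations: r₁₂ = 0.415 m, r₁₃ = 1.45 m, r₁₄ = 0.712 m, r₂₃ = 1.34 m, r₂₄ = 0.779 m, r₃₄ = 2.10 m.
Summing all 6 pair terms gives U = -0.428 J.

-0.428 J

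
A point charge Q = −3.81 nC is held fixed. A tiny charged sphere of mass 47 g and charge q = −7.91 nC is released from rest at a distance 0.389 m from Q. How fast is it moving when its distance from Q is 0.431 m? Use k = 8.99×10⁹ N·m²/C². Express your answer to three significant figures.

Only the electrostatic force acts, so mechanical energy is conserved: ½mv² = U₁ − U₂ = kQq(1/r₁ − 1/r₂).
U₁ − U₂ = (8.99×10⁹ N·m²/C²)(-3.81×10⁻⁹ C)(-7.91×10⁻⁹ C)(1/0.389 − 1/0.431) = 6.79×10⁻⁸ J.
v = √(2·6.79×10⁻⁸/0.0470) = 1.70×10⁻³ m/s.

1.70×10⁻³ m/s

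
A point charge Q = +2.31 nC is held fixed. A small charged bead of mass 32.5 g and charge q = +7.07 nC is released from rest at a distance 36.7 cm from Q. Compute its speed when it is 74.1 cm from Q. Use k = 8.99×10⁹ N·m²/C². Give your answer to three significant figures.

Only the electrostatic force acts, so mechanical energy is conserved: ½mv² = U₁ − U₂ = kQq(1/r₁ − 1/r₂).
U₁ − U₂ = (8.99×10⁹ N·m²/C²)(2.31×10⁻⁹ C)(7.07×10⁻⁹ C)(1/0.367 − 1/0.741) = 2.02×10⁻⁷ J.
v = √(2·2.02×10⁻⁷/0.0325) = 3.53×10⁻³ m/s.

3.53×10⁻³ m/s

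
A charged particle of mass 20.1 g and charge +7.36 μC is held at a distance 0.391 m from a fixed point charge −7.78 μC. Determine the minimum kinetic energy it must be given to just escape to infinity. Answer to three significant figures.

1.32 J

To just escape, total mechanical energy must reach zero at infinity: ½mv²_min + U = 0, so ½mv²_min = −U = |kQq|/r.
|U| = |kQq|/r = (8.99×10⁹ N·m²/C²)(7.78×10⁻⁶)(7.36×10⁻⁶)/(0.391) = 1.32 J.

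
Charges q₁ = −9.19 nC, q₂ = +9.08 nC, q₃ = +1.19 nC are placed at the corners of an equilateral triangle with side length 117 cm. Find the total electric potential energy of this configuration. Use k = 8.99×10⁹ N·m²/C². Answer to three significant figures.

The work to assemble the configuration equals its total potential energy, U = Σ kqᵢqⱼ/rᵢⱼ over all pairs.
All three pair separations equal the side length, 1.17 m.
U = (-6.41×10⁻⁷) + (-8.40×10⁻⁸) + (8.30×10⁻⁸) = -6.42×10⁻⁷ J.

-6.42×10⁻⁷ J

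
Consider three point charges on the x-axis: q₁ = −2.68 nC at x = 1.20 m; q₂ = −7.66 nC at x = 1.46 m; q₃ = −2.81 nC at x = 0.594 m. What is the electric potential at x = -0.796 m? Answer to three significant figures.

-60.8 V

The total potential is the scalar sum of each charge's contribution, V = Σ kqᵢ/rᵢ.
Distances from the field point to each charge: r₁ = 2.00 m, r₂ = 2.26 m, r₃ = 1.39 m.
V = k[(-2.68×10⁻⁹)/(2.00) + (-7.66×10⁻⁹)/(2.26) + (-2.81×10⁻⁹)/(1.39)] = -60.8 V.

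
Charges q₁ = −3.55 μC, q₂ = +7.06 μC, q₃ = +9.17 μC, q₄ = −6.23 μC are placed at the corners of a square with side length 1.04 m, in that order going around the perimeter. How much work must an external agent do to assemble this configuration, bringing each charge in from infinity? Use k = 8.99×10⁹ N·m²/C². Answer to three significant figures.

The assembly work is the sum of pairwise potential energies, U = Σ_{i<j} kqᵢqⱼ/rᵢⱼ.
The four side pairs have separation 1.04 m and the two diagonal pairs 1.47 m.
Summing all 6 pair terms gives U = -0.428 J.

-0.428 J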